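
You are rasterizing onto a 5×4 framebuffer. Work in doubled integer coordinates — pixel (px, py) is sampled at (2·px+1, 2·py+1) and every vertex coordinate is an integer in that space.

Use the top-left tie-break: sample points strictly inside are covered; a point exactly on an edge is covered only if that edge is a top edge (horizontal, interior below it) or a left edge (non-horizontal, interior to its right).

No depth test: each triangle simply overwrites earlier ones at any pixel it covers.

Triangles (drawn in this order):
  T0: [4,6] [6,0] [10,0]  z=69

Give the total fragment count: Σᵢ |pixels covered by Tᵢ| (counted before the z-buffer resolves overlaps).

T0:
  2·area = 24
  edge (4, 6)→(6, 0): d=(2,-6) top-left  bias=+0
  edge (6, 0)→(10, 0): d=(4,0) top-left  bias=+0
  edge (10, 0)→(4, 6): d=(-6,6) right/bottom  bias=-1
    (3,0)@(7, 1): e=[8,4,12] → █
    (4,0)@(9, 1): e=[20,4,0] → ·  [on edge]
    (2,1)@(5, 3): e=[0,12,12] → █  [on edge]
    (3,1)@(7, 3): e=[12,12,0] → ·  [on edge]
    (2,2)@(5, 5): e=[4,20,0] → ·  [on edge]
    (1,3)@(3, 7): e=[-4,28,0] → ·  [on edge]
  covered (2 px):
    · · · █ ·
    · · █ · ·
    · · · · ·
    · · · · ·

Result: 2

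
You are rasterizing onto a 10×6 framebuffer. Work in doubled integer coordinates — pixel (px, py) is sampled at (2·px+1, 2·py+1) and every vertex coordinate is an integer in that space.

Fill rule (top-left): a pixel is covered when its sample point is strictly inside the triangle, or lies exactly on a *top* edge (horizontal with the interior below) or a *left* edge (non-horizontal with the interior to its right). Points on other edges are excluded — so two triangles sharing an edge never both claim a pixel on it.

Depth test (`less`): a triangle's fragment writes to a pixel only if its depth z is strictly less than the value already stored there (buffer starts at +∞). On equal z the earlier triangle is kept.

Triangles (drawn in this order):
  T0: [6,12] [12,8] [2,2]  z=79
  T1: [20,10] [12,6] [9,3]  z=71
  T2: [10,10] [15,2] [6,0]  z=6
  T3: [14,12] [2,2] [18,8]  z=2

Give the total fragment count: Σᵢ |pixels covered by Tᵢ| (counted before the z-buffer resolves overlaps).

T0:
  2·area = 76  (B↔C swapped to make it positive)
  edge (6, 12)→(2, 2): d=(-4,-10) top-left  bias=+0
  edge (2, 2)→(12, 8): d=(10,6) right/bottom  bias=-1
  edge (12, 8)→(6, 12): d=(-6,4) right/bottom  bias=-1
    (1,1)@(3, 3): e=[6,4,66] → █
    (2,1)@(5, 3): e=[26,-8,58] → ·
    (1,2)@(3, 5): e=[-2,24,54] → ·
    (2,2)@(5, 5): e=[18,12,46] → █
    (3,2)@(7, 5): e=[38,0,38] → ·  [on edge]
    (2,3)@(5, 7): e=[10,32,34] → █
    (3,3)@(7, 7): e=[30,20,26] → █
    (4,3)@(9, 7): e=[50,8,18] → █
    (5,3)@(11, 7): e=[70,-4,10] → ·
    (2,4)@(5, 9): e=[2,52,22] → █
    (5,4)@(11, 9): e=[62,16,-2] → ·
    (2,5)@(5, 11): e=[-6,72,10] → ·
    (8,5)@(17, 11): e=[114,0,-38] → ·  [on edge]
  covered (9 px):
    · · · · · · · · · ·
    · █ · · · · · · · ·
    · · █ · · · · · · ·
    · · █ █ █ · · · · ·
    · · █ █ █ · · · · ·
    · · · █ · · · · · ·
T1:
  2·area = 12
  edge (20, 10)→(12, 6): d=(-8,-4) top-left  bias=+0
  edge (12, 6)→(9, 3): d=(-3,-3) top-left  bias=+0
  edge (9, 3)→(20, 10): d=(11,7) right/bottom  bias=-1
    (3,0)@(7, 1): e=[20,0,-8] → ·  [on edge]
    (4,1)@(9, 3): e=[12,0,0] → ·  [on edge]
    (5,2)@(11, 5): e=[4,0,8] → █  [on edge]
    (6,2)@(13, 5): e=[12,6,-6] → ·
    (5,3)@(11, 7): e=[-12,-6,30] → ·
    (6,3)@(13, 7): e=[-4,0,16] → ·  [on edge]
    (7,3)@(15, 7): e=[4,6,2] → █
    (8,3)@(17, 7): e=[12,12,-12] → ·
    (7,4)@(15, 9): e=[-12,0,24] → ·  [on edge]
    (8,5)@(17, 11): e=[-20,0,32] → ·  [on edge]
  covered (2 px):
    · · · · · · · · · ·
    · · · · · · · · · ·
    · · · · · █ · · · ·
    · · · · · · · █ · ·
    · · · · · · · · · ·
    · · · · · · · · · ·
T2:
  2·area = 82  (B↔C swapped to make it positive)
  edge (10, 10)→(6, 0): d=(-4,-10) top-left  bias=+0
  edge (6, 0)→(15, 2): d=(9,2) right/bottom  bias=-1
  edge (15, 2)→(10, 10): d=(-5,8) right/bottom  bias=-1
    (3,0)@(7, 1): e=[6,7,69] → █
    (4,0)@(9, 1): e=[26,3,53] → █
    (5,0)@(11, 1): e=[46,-1,37] → ·
    (3,1)@(7, 3): e=[-2,25,59] → ·
    (4,1)@(9, 3): e=[18,21,43] → █
    (5,1)@(11, 3): e=[38,17,27] → █
    (6,1)@(13, 3): e=[58,13,11] → █
    (7,1)@(15, 3): e=[78,9,-5] → ·
    (4,2)@(9, 5): e=[10,39,33] → █
    (7,2)@(15, 5): e=[70,27,-15] → ·
    (4,3)@(9, 7): e=[2,57,23] → █
    (6,3)@(13, 7): e=[42,49,-9] → ·
  covered (10 px):
    · · · █ █ · · · · ·
    · · · · █ █ █ · · ·
    · · · · █ █ █ · · ·
    · · · · █ █ · · · ·
    · · · · · · · · · ·
    · · · · · · · · · ·
T3:
  2·area = 88
  edge (14, 12)→(2, 2): d=(-12,-10) top-left  bias=+0
  edge (2, 2)→(18, 8): d=(16,6) right/bottom  bias=-1
  edge (18, 8)→(14, 12): d=(-4,4) right/bottom  bias=-1
    (3,2)@(7, 5): e=[14,18,56] → █
    (4,2)@(9, 5): e=[34,6,48] → █
    (5,2)@(11, 5): e=[54,-6,40] → ·
    (3,3)@(7, 7): e=[-10,50,48] → ·
    (4,3)@(9, 7): e=[10,38,40] → █
    (5,3)@(11, 7): e=[30,26,32] → █
    (6,3)@(13, 7): e=[50,14,24] → █
    (7,3)@(15, 7): e=[70,2,16] → █
    (8,3)@(17, 7): e=[90,-10,8] → ·
    (9,3)@(19, 7): e=[110,-22,0] → ·  [on edge]
    (4,4)@(9, 9): e=[-14,70,32] → ·
    (5,4)@(11, 9): e=[6,58,24] → █
    (8,4)@(17, 9): e=[66,22,0] → ·  [on edge]
    (7,5)@(15, 11): e=[22,66,0] → ·  [on edge]
  covered (10 px):
    · · · · · · · · · ·
    · · · · · · · · · ·
    · · · █ █ · · · · ·
    · · · · █ █ █ █ · ·
    · · · · · █ █ █ · ·
    · · · · · · █ · · ·

Result: 31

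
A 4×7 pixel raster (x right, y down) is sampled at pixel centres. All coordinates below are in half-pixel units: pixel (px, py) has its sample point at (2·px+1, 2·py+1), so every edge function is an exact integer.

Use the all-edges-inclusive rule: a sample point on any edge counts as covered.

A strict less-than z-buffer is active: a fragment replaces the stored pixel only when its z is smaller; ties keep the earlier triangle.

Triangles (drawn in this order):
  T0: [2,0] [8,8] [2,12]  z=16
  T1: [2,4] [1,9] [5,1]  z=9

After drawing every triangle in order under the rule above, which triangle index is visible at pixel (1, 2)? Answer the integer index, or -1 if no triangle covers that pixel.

T0:
  2·area = 72
  edge (2, 0)→(8, 8): d=(6,8) inclusive
  edge (8, 8)→(2, 12): d=(-6,4) inclusive
  edge (2, 12)→(2, 0): d=(0,-12) inclusive
    (1,1)@(3, 3): e=[10,50,12] → █
    (2,1)@(5, 3): e=[-6,42,36] → ·
    (1,2)@(3, 5): e=[22,38,12] → █
    (2,2)@(5, 5): e=[6,30,36] → █
    (3,2)@(7, 5): e=[-10,22,60] → ·
    (1,3)@(3, 7): e=[34,26,12] → █
    (3,3)@(7, 7): e=[2,10,60] → █
    (1,4)@(3, 9): e=[46,14,12] → █
    (3,4)@(7, 9): e=[14,-2,60] → ·
    (1,5)@(3, 11): e=[58,2,12] → █
    (2,5)@(5, 11): e=[42,-6,36] → ·
    (1,6)@(3, 13): e=[70,-10,12] → ·
  covered (9 px):
    · · · ·
    · █ · ·
    · █ █ ·
    · █ █ █
    · █ █ ·
    · █ · ·
    · · · ·
T1:
  2·area = 12  (B↔C swapped to make it positive)
  edge (2, 4)→(5, 1): d=(3,-3) inclusive
  edge (5, 1)→(1, 9): d=(-4,8) inclusive
  edge (1, 9)→(2, 4): d=(1,-5) inclusive
    (2,0)@(5, 1): e=[0,0,12] → █  [on edge]
    (3,0)@(7, 1): e=[6,-16,22] → ·
    (1,1)@(3, 3): e=[0,8,4] → █  [on edge]
    (2,1)@(5, 3): e=[6,-8,14] → ·
    (0,2)@(1, 5): e=[0,16,-4] → ·  [on edge]
    (1,2)@(3, 5): e=[6,0,6] → █  [on edge]
    (2,2)@(5, 5): e=[12,-16,16] → ·
    (1,3)@(3, 7): e=[12,-8,8] → ·
    (0,4)@(1, 9): e=[12,0,0] → █  [on edge]
    (1,4)@(3, 9): e=[18,-16,10] → ·
    (0,5)@(1, 11): e=[18,-8,2] → ·
  covered (4 px):
    · · █ ·
    · █ · ·
    · █ · ·
    · · · ·
    █ · · ·
    · · · ·
    · · · ·

Z-buffer (winner per pixel, '.' = empty):
  . . 1 .
  . 1 . .
  . 1 0 .
  . 0 0 0
  1 0 0 .
  . 0 . .
  . . . .

Answer: 1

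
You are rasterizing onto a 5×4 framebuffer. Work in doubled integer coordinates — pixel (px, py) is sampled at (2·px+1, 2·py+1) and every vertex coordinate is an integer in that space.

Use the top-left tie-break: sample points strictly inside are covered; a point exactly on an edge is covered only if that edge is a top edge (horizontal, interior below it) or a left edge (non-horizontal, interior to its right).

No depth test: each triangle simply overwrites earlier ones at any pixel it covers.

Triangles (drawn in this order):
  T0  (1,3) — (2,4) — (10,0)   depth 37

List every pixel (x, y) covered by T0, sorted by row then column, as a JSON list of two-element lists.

T0:
  2·area = 12  (B↔C swapped to make it positive)
  edge (1, 3)→(10, 0): d=(9,-3) top-left  bias=+0
  edge (10, 0)→(2, 4): d=(-8,4) right/bottom  bias=-1
  edge (2, 4)→(1, 3): d=(-1,-1) top-left  bias=+0
    (3,0)@(7, 1): e=[0,4,8] → #  [on edge]
    (4,0)@(9, 1): e=[6,-4,10] → ·
    (0,1)@(1, 3): e=[0,12,0] → #  [on edge]
    (1,1)@(3, 3): e=[6,4,2] → #
    (2,1)@(5, 3): e=[12,-4,4] → ·
    (3,1)@(7, 3): e=[18,-12,6] → ·
    (0,2)@(1, 5): e=[18,-4,-2] → ·
    (1,2)@(3, 5): e=[24,-12,0] → ·  [on edge]
    (2,3)@(5, 7): e=[48,-36,0] → ·  [on edge]
  covered (3 px):
    · · · # ·
    # # · · ·
    · · · · ·
    · · · · ·

Result: [[3,0],[0,1],[1,1]]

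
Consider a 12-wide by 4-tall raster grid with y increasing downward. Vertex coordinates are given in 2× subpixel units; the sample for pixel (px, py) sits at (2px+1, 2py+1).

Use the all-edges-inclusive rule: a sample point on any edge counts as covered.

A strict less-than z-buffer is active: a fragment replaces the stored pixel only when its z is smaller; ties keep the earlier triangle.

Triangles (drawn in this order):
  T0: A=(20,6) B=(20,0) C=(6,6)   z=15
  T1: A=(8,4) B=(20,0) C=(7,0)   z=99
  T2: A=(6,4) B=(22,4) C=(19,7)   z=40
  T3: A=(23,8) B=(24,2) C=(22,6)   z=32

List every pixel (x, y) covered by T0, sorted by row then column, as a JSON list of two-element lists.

T0:
  2·area = 84  (B↔C swapped to make it positive)
  edge (20, 6)→(6, 6): d=(-14,0) inclusive
  edge (6, 6)→(20, 0): d=(14,-6) inclusive
  edge (20, 0)→(20, 6): d=(0,6) inclusive
    (9,0)@(19, 1): e=[70,8,6] → #
    (10,0)@(21, 1): e=[70,20,-6] → ·
    (6,1)@(13, 3): e=[42,0,42] → #  [on edge]
    (7,1)@(15, 3): e=[42,12,30] → #
    (8,1)@(17, 3): e=[42,24,18] → #
    (10,1)@(21, 3): e=[42,48,-6] → ·
    (4,2)@(9, 5): e=[14,4,66] → #
    (5,2)@(11, 5): e=[14,16,54] → #
    (10,2)@(21, 5): e=[14,76,-6] → ·
    (4,3)@(9, 7): e=[-14,32,66] → ·
    (5,3)@(11, 7): e=[-14,44,54] → ·
    (6,3)@(13, 7): e=[-14,56,42] → ·
  covered (11 px):
    · · · · · · · · · # · ·
    · · · · · · # # # # · ·
    · · · · # # # # # # · ·
    · · · · · · · · · · · ·
T1:
  2·area = 52  (B↔C swapped to make it positive)
  edge (8, 4)→(7, 0): d=(-1,-4) inclusive
  edge (7, 0)→(20, 0): d=(13,0) inclusive
  edge (20, 0)→(8, 4): d=(-12,4) inclusive
    (4,0)@(9, 1): e=[7,13,32] → #
    (5,0)@(11, 1): e=[15,13,24] → #
    (6,0)@(13, 1): e=[23,13,16] → #
    (7,0)@(15, 1): e=[31,13,8] → #
    (8,0)@(17, 1): e=[39,13,0] → #  [on edge]
    (9,0)@(19, 1): e=[47,13,-8] → ·
    (4,1)@(9, 3): e=[5,39,8] → #
    (5,1)@(11, 3): e=[13,39,0] → #  [on edge]
    (6,1)@(13, 3): e=[21,39,-8] → ·
    (7,1)@(15, 3): e=[29,39,-16] → ·
    (8,1)@(17, 3): e=[37,39,-24] → ·
    (2,2)@(5, 5): e=[-13,65,0] → ·  [on edge]
  covered (7 px):
    · · · · # # # # # · · ·
    · · · · # # · · · · · ·
    · · · · · · · · · · · ·
    · · · · · · · · · · · ·
T2:
  2·area = 48
  edge (6, 4)→(22, 4): d=(16,0) inclusive
  edge (22, 4)→(19, 7): d=(-3,3) inclusive
  edge (19, 7)→(6, 4): d=(-13,-3) inclusive
    (11,1)@(23, 3): e=[-16,0,64] → ·  [on edge]
    (5,2)@(11, 5): e=[16,30,2] → #
    (6,2)@(13, 5): e=[16,24,8] → #
    (7,2)@(15, 5): e=[16,18,14] → #
    (8,2)@(17, 5): e=[16,12,20] → #
    (9,2)@(19, 5): e=[16,6,26] → #
    (10,2)@(21, 5): e=[16,0,32] → #  [on edge]
    (11,2)@(23, 5): e=[16,-6,38] → ·
    (5,3)@(11, 7): e=[48,24,-24] → ·
    (6,3)@(13, 7): e=[48,18,-18] → ·
    (7,3)@(15, 7): e=[48,12,-12] → ·
    (8,3)@(17, 7): e=[48,6,-6] → ·
    (9,3)@(19, 7): e=[48,0,0] → #  [on edge]
  covered (7 px):
    · · · · · · · · · · · ·
    · · · · · · · · · · · ·
    · · · · · # # # # # # ·
    · · · · · · · · · # · ·
T3:
  2·area = 8  (B↔C swapped to make it positive)
  edge (23, 8)→(22, 6): d=(-1,-2) inclusive
  edge (22, 6)→(24, 2): d=(2,-4) inclusive
  edge (24, 2)→(23, 8): d=(-1,6) inclusive
    (11,2)@(23, 5): e=[3,2,3] → #
    (11,3)@(23, 7): e=[1,6,1] → #
  covered (2 px):
    · · · · · · · · · · · ·
    · · · · · · · · · · · ·
    · · · · · · · · · · · #
    · · · · · · · · · · · #

Final: [[9,0],[6,1],[7,1],[8,1],[9,1],[4,2],[5,2],[6,2],[7,2],[8,2],[9,2]]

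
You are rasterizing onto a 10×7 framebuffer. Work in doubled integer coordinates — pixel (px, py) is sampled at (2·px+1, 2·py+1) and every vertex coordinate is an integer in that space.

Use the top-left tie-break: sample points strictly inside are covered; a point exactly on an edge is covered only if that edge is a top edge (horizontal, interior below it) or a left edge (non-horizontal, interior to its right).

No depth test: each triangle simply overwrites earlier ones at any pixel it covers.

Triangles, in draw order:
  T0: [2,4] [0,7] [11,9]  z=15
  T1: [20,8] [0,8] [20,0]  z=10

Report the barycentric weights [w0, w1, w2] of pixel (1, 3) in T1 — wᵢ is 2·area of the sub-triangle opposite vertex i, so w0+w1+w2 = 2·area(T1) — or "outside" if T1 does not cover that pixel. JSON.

T0:
  2·area = 37  (B↔C swapped to make it positive)
  edge (2, 4)→(11, 9): d=(9,5) right/bottom  bias=-1
  edge (11, 9)→(0, 7): d=(-11,-2) top-left  bias=+0
  edge (0, 7)→(2, 4): d=(2,-3) top-left  bias=+0
    (1,2)@(3, 5): e=[4,28,5] → #
    (2,2)@(5, 5): e=[-6,32,11] → ·
    (0,3)@(1, 7): e=[32,2,3] → #
    (2,3)@(5, 7): e=[12,10,15] → #
    (3,3)@(7, 7): e=[2,14,21] → #
    (4,3)@(9, 7): e=[-8,18,27] → ·
    (0,4)@(1, 9): e=[50,-20,7] → ·
    (1,4)@(3, 9): e=[40,-16,13] → ·
    (2,4)@(5, 9): e=[30,-12,19] → ·
    (3,4)@(7, 9): e=[20,-8,25] → ·
    (5,4)@(11, 9): e=[0,0,37] → ·  [on edge]
  covered (5 px):
    · · · · · · · · · ·
    · · · · · · · · · ·
    · # · · · · · · · ·
    # # # # · · · · · ·
    · · · · · · · · · ·
    · · · · · · · · · ·
    · · · · · · · · · ·
T1:
  2·area = 160
  edge (20, 8)→(0, 8): d=(-20,0) right/bottom  bias=-1
  edge (0, 8)→(20, 0): d=(20,-8) top-left  bias=+0
  edge (20, 0)→(20, 8): d=(0,8) right/bottom  bias=-1
    (9,0)@(19, 1): e=[140,12,8] → #
    (6,1)@(13, 3): e=[100,4,56] → #
    (7,1)@(15, 3): e=[100,20,40] → #
    (8,1)@(17, 3): e=[100,36,24] → #
    (4,2)@(9, 5): e=[60,12,88] → #
    (5,2)@(11, 5): e=[60,28,72] → #
    (1,3)@(3, 7): e=[20,4,136] → #
    (2,3)@(5, 7): e=[20,20,120] → #
    (3,3)@(7, 7): e=[20,36,104] → #
    (1,4)@(3, 9): e=[-20,44,136] → ·
    (2,4)@(5, 9): e=[-20,60,120] → ·
    (3,4)@(7, 9): e=[-20,76,104] → ·
  covered (20 px):
    · · · · · · · · · #
    · · · · · · # # # #
    · · · · # # # # # #
    · # # # # # # # # #
    · · · · · · · · · ·
    · · · · · · · · · ·
    · · · · · · · · · ·

Result: [4,136,20]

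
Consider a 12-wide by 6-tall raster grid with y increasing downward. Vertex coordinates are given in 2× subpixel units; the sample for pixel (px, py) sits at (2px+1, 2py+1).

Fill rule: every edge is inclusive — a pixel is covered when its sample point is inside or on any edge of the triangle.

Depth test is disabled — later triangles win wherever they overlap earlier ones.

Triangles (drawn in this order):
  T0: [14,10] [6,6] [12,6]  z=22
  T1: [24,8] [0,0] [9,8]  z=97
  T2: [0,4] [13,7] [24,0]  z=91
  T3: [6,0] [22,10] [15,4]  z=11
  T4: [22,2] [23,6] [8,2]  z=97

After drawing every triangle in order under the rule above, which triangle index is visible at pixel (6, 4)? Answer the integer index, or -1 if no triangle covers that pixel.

T0:
  2·area = 24
  edge (14, 10)→(6, 6): d=(-8,-4) inclusive
  edge (6, 6)→(12, 6): d=(6,0) inclusive
  edge (12, 6)→(14, 10): d=(2,4) inclusive
    (4,3)@(9, 7): e=[4,6,14] → █
    (5,3)@(11, 7): e=[12,6,6] → █
    (6,3)@(13, 7): e=[20,6,-2] → ·
    (4,4)@(9, 9): e=[-12,18,18] → ·
    (5,4)@(11, 9): e=[-4,18,10] → ·
    (6,4)@(13, 9): e=[4,18,2] → █
    (7,4)@(15, 9): e=[12,18,-6] → ·
    (6,5)@(13, 11): e=[-12,30,6] → ·
  covered (3 px):
    · · · · · · · · · · · ·
    · · · · · · · · · · · ·
    · · · · · · · · · · · ·
    · · · · █ █ · · · · · ·
    · · · · · · █ · · · · ·
    · · · · · · · · · · · ·
T1:
  2·area = 120  (B↔C swapped to make it positive)
  edge (24, 8)→(9, 8): d=(-15,0) inclusive
  edge (9, 8)→(0, 0): d=(-9,-8) inclusive
  edge (0, 0)→(24, 8): d=(24,8) inclusive
    (1,0)@(3, 1): e=[105,15,0] → █  [on edge]
    (2,0)@(5, 1): e=[105,31,-16] → ·
    (1,1)@(3, 3): e=[75,-3,48] → ·
    (2,1)@(5, 3): e=[75,13,32] → █
    (3,1)@(7, 3): e=[75,29,16] → █
    (4,1)@(9, 3): e=[75,45,0] → █  [on edge]
    (5,1)@(11, 3): e=[75,61,-16] → ·
    (2,2)@(5, 5): e=[45,-5,80] → ·
    (3,2)@(7, 5): e=[45,11,64] → █
    (5,2)@(11, 5): e=[45,43,32] → █
    (6,2)@(13, 5): e=[45,59,16] → █
    (7,2)@(15, 5): e=[45,75,0] → █  [on edge]
    (10,3)@(21, 7): e=[15,105,0] → █  [on edge]
  covered (16 px):
    · █ · · · · · · · · · ·
    · · █ █ █ · · · · · · ·
    · · · █ █ █ █ █ · · · ·
    · · · · █ █ █ █ █ █ █ ·
    · · · · · · · · · · · ·
    · · · · · · · · · · · ·
T2:
  2·area = 124  (B↔C swapped to make it positive)
  edge (0, 4)→(24, 0): d=(24,-4) inclusive
  edge (24, 0)→(13, 7): d=(-11,7) inclusive
  edge (13, 7)→(0, 4): d=(-13,-3) inclusive
    (9,0)@(19, 1): e=[4,24,96] → █
    (10,0)@(21, 1): e=[12,10,102] → █
    (11,0)@(23, 1): e=[20,-4,108] → ·
    (3,1)@(7, 3): e=[4,86,34] → █
    (4,1)@(9, 3): e=[12,72,40] → █
    (5,1)@(11, 3): e=[20,58,46] → █
    (6,1)@(13, 3): e=[28,44,52] → █
    (7,1)@(15, 3): e=[36,30,58] → █
    (8,1)@(17, 3): e=[44,16,64] → █
    (10,1)@(21, 3): e=[60,-12,76] → ·
    (2,2)@(5, 5): e=[44,78,2] → █
    (8,2)@(17, 5): e=[92,-6,38] → ·
    (6,3)@(13, 7): e=[124,0,0] → █  [on edge]
  covered (16 px):
    · · · · · · · · · █ █ ·
    · · · █ █ █ █ █ █ █ · ·
    · · █ █ █ █ █ █ · · · ·
    · · · · · · █ · · · · ·
    · · · · · · · · · · · ·
    · · · · · · · · · · · ·
T3:
  2·area = 26  (B↔C swapped to make it positive)
  edge (6, 0)→(15, 4): d=(9,4) inclusive
  edge (15, 4)→(22, 10): d=(7,6) inclusive
  edge (22, 10)→(6, 0): d=(-16,-10) inclusive
    (5,1)@(11, 3): e=[7,17,2] → █
    (6,1)@(13, 3): e=[-1,5,22] → ·
    (5,2)@(11, 5): e=[25,31,-30] → ·
    (7,2)@(15, 5): e=[9,7,10] → █
    (8,2)@(17, 5): e=[1,-5,30] → ·
    (7,3)@(15, 7): e=[27,21,-22] → ·
  covered (2 px):
    · · · · · · · · · · · ·
    · · · · · █ · · · · · ·
    · · · · · · · █ · · · ·
    · · · · · · · · · · · ·
    · · · · · · · · · · · ·
    · · · · · · · · · · · ·
T4:
  2·area = 56
  edge (22, 2)→(23, 6): d=(1,4) inclusive
  edge (23, 6)→(8, 2): d=(-15,-4) inclusive
  edge (8, 2)→(22, 2): d=(14,0) inclusive
    (6,1)@(13, 3): e=[37,5,14] → █
    (7,1)@(15, 3): e=[29,13,14] → █
    (8,1)@(17, 3): e=[21,21,14] → █
    (9,1)@(19, 3): e=[13,29,14] → █
    (10,1)@(21, 3): e=[5,37,14] → █
    (11,1)@(23, 3): e=[-3,45,14] → ·
    (6,2)@(13, 5): e=[39,-25,42] → ·
    (7,2)@(15, 5): e=[31,-17,42] → ·
    (8,2)@(17, 5): e=[23,-9,42] → ·
    (9,2)@(19, 5): e=[15,-1,42] → ·
    (10,2)@(21, 5): e=[7,7,42] → █
    (11,2)@(23, 5): e=[-1,15,42] → ·
  covered (6 px):
    · · · · · · · · · · · ·
    · · · · · · █ █ █ █ █ ·
    · · · · · · · · · · █ ·
    · · · · · · · · · · · ·
    · · · · · · · · · · · ·
    · · · · · · · · · · · ·

Z-buffer (winner per pixel, '.' = empty):
  . 1 . . . . . . . 2 2 .
  . . 1 2 2 3 4 4 4 4 4 .
  . . 2 2 2 2 2 3 . . 4 .
  . . . . 1 1 2 1 1 1 1 .
  . . . . . . 0 . . . . .
  . . . . . . . . . . . .

Answer: 0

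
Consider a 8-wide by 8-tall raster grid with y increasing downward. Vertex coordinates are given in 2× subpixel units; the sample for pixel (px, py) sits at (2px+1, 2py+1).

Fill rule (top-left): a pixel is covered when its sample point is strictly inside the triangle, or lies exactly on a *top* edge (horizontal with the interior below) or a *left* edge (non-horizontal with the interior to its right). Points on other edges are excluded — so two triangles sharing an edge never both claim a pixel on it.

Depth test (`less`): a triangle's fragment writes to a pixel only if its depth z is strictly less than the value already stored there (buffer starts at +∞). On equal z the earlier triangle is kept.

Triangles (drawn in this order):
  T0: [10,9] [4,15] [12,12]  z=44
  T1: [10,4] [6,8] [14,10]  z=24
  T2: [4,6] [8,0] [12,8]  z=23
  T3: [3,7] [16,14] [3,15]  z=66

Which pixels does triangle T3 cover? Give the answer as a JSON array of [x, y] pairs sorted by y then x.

T0:
  2·area = 30  (B↔C swapped to make it positive)
  edge (10, 9)→(12, 12): d=(2,3) right/bottom  bias=-1
  edge (12, 12)→(4, 15): d=(-8,3) right/bottom  bias=-1
  edge (4, 15)→(10, 9): d=(6,-6) top-left  bias=+0
    (4,5)@(9, 11): e=[7,17,6] → X
    (5,5)@(11, 11): e=[1,11,18] → X
    (6,5)@(13, 11): e=[-5,5,30] → .
    (3,6)@(7, 13): e=[17,7,6] → X
    (5,6)@(11, 13): e=[5,-5,30] → .
    (3,7)@(7, 15): e=[21,-9,18] → .
    (4,7)@(9, 15): e=[15,-15,30] → .
  covered (4 px):
    . . . . . . . .
    . . . . . . . .
    . . . . . . . .
    . . . . . . . .
    . . . . . . . .
    . . . . X X . .
    . . . X X . . .
    . . . . . . . .
T1:
  2·area = 40  (B↔C swapped to make it positive)
  edge (10, 4)→(14, 10): d=(4,6) right/bottom  bias=-1
  edge (14, 10)→(6, 8): d=(-8,-2) top-left  bias=+0
  edge (6, 8)→(10, 4): d=(4,-4) top-left  bias=+0
    (6,0)@(13, 1): e=[-30,70,0] → .  [on edge]
    (5,1)@(11, 3): e=[-10,50,0] → .  [on edge]
    (4,2)@(9, 5): e=[10,30,0] → X  [on edge]
    (5,2)@(11, 5): e=[-2,34,8] → .
    (3,3)@(7, 7): e=[30,10,0] → X  [on edge]
    (5,3)@(11, 7): e=[6,18,16] → X
    (6,3)@(13, 7): e=[-6,22,24] → .
    (2,4)@(5, 9): e=[50,-10,0] → .  [on edge]
    (3,4)@(7, 9): e=[38,-6,8] → .
    (4,4)@(9, 9): e=[26,-2,16] → .
    (5,4)@(11, 9): e=[14,2,24] → X
    (6,4)@(13, 9): e=[2,6,32] → X
    (1,5)@(3, 11): e=[70,-30,0] → .  [on edge]
    (0,6)@(1, 13): e=[90,-50,0] → .  [on edge]
  covered (6 px):
    . . . . . . . .
    . . . . . . . .
    . . . . X . . .
    . . . X X X . .
    . . . . . X X .
    . . . . . . . .
    . . . . . . . .
    . . . . . . . .
T2:
  2·area = 56
  edge (4, 6)→(8, 0): d=(4,-6) top-left  bias=+0
  edge (8, 0)→(12, 8): d=(4,8) right/bottom  bias=-1
  edge (12, 8)→(4, 6): d=(-8,-2) top-left  bias=+0
    (3,1)@(7, 3): e=[6,20,30] → X
    (4,1)@(9, 3): e=[18,4,34] → X
    (5,1)@(11, 3): e=[30,-12,38] → .
    (2,2)@(5, 5): e=[2,44,10] → X
    (5,2)@(11, 5): e=[38,-4,22] → .
    (2,3)@(5, 7): e=[10,52,-6] → .
    (3,3)@(7, 7): e=[22,36,-2] → .
    (4,3)@(9, 7): e=[34,20,2] → X
    (5,3)@(11, 7): e=[46,4,6] → X
    (6,3)@(13, 7): e=[58,-12,10] → .
    (4,4)@(9, 9): e=[42,28,-14] → .
    (5,4)@(11, 9): e=[54,12,-10] → .
  covered (7 px):
    . . . . . . . .
    . . . X X . . .
    . . X X X . . .
    . . . . X X . .
    . . . . . . . .
    . . . . . . . .
    . . . . . . . .
    . . . . . . . .
T3:
  2·area = 104
  edge (3, 7)→(16, 14): d=(13,7) right/bottom  bias=-1
  edge (16, 14)→(3, 15): d=(-13,1) right/bottom  bias=-1
  edge (3, 15)→(3, 7): d=(0,-8) top-left  bias=+0
    (1,0)@(3, 1): e=[-78,182,0] → .  [on edge]
    (1,1)@(3, 3): e=[-52,156,0] → .  [on edge]
    (1,2)@(3, 5): e=[-26,130,0] → .  [on edge]
    (1,3)@(3, 7): e=[0,104,0] → .  [on edge]
    (1,4)@(3, 9): e=[26,78,0] → X  [on edge]
    (2,4)@(5, 9): e=[12,76,16] → X
    (3,4)@(7, 9): e=[-2,74,32] → .
    (1,5)@(3, 11): e=[52,52,0] → X  [on edge]
    (3,5)@(7, 11): e=[24,48,32] → X
    (4,5)@(9, 11): e=[10,46,48] → X
    (5,5)@(11, 11): e=[-4,44,64] → .
    (1,6)@(3, 13): e=[78,26,0] → X  [on edge]
    (1,7)@(3, 15): e=[104,0,0] → .  [on edge]
  covered (12 px):
    . . . . . . . .
    . . . . . . . .
    . . . . . . . .
    . . . . . . . .
    . X X . . . . .
    . X X X X . . .
    . X X X X X X .
    . . . . . . . .

Answer: [[1,4],[2,4],[1,5],[2,5],[3,5],[4,5],[1,6],[2,6],[3,6],[4,6],[5,6],[6,6]]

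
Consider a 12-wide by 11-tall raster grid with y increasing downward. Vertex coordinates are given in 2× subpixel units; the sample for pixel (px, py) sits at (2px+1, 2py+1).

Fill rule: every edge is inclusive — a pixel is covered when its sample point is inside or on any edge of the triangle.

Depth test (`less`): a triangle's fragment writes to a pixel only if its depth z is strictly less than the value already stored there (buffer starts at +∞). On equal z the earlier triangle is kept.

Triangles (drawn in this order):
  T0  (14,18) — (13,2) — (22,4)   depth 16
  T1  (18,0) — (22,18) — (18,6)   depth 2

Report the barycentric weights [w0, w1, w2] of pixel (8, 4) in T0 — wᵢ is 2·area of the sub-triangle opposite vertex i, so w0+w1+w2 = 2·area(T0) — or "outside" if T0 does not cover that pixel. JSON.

T0:
  2·area = 142
  edge (14, 18)→(13, 2): d=(-1,-16) inclusive
  edge (13, 2)→(22, 4): d=(9,2) inclusive
  edge (22, 4)→(14, 18): d=(-8,14) inclusive
    (7,1)@(15, 3): e=[31,5,106] → █
    (8,1)@(17, 3): e=[63,1,78] → █
    (9,1)@(19, 3): e=[95,-3,50] → ·
    (7,2)@(15, 5): e=[29,23,90] → █
    (9,2)@(19, 5): e=[93,15,34] → █
    (10,2)@(21, 5): e=[125,11,6] → █
    (11,2)@(23, 5): e=[157,7,-22] → ·
    (7,3)@(15, 7): e=[27,41,74] → █
    (10,3)@(21, 7): e=[123,29,-10] → ·
    (7,4)@(15, 9): e=[25,59,58] → █
    (10,4)@(21, 9): e=[121,47,-26] → ·
    (7,5)@(15, 11): e=[23,77,42] → █
  covered (16 px):
    · · · · · · · · · · · ·
    · · · · · · · █ █ · · ·
    · · · · · · · █ █ █ █ ·
    · · · · · · · █ █ █ · ·
    · · · · · · · █ █ █ · ·
    · · · · · · · █ █ · · ·
    · · · · · · · █ · · · ·
    · · · · · · · █ · · · ·
    · · · · · · · · · · · ·
    · · · · · · · · · · · ·
    · · · · · · · · · · · ·
T1:
  2·area = 24
  edge (18, 0)→(22, 18): d=(4,18) inclusive
  edge (22, 18)→(18, 6): d=(-4,-12) inclusive
  edge (18, 6)→(18, 0): d=(0,-6) inclusive
    (8,1)@(17, 3): e=[30,0,-6] → ·  [on edge]
    (9,2)@(19, 5): e=[2,16,6] → █
    (10,2)@(21, 5): e=[-34,40,18] → ·
    (9,3)@(19, 7): e=[10,8,6] → █
    (10,3)@(21, 7): e=[-26,32,18] → ·
    (9,4)@(19, 9): e=[18,0,6] → █  [on edge]
    (10,4)@(21, 9): e=[-18,24,18] → ·
    (9,5)@(19, 11): e=[26,-8,6] → ·
    (10,7)@(21, 15): e=[6,0,18] → █  [on edge]
    (11,7)@(23, 15): e=[-30,24,30] → ·
    (10,8)@(21, 17): e=[14,-8,18] → ·
    (11,10)@(23, 21): e=[-6,0,30] → ·  [on edge]
  covered (4 px):
    · · · · · · · · · · · ·
    · · · · · · · · · · · ·
    · · · · · · · · · █ · ·
    · · · · · · · · · █ · ·
    · · · · · · · · · █ · ·
    · · · · · · · · · · · ·
    · · · · · · · · · · · ·
    · · · · · · · · · · █ ·
    · · · · · · · · · · · ·
    · · · · · · · · · · · ·
    · · · · · · · · · · · ·

Result: [55,30,57]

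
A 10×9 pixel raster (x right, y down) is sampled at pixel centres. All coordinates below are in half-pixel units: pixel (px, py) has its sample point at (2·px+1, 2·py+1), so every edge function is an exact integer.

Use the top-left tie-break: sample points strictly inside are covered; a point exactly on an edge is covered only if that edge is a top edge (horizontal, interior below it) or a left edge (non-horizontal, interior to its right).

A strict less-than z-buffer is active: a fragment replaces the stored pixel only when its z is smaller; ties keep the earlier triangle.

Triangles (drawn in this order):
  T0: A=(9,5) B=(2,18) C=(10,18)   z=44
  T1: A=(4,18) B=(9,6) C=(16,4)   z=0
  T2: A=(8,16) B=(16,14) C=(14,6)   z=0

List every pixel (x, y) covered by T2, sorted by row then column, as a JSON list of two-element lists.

T0:
  2·area = 104  (B↔C swapped to make it positive)
  edge (9, 5)→(10, 18): d=(1,13) right/bottom  bias=-1
  edge (10, 18)→(2, 18): d=(-8,0) right/bottom  bias=-1
  edge (2, 18)→(9, 5): d=(7,-13) top-left  bias=+0
    (4,2)@(9, 5): e=[0,104,0] → ·  [on edge]
    (4,3)@(9, 7): e=[2,88,14] → #
    (5,3)@(11, 7): e=[-24,88,40] → ·
    (3,4)@(7, 9): e=[30,72,2] → #
    (5,4)@(11, 9): e=[-22,72,54] → ·
    (3,5)@(7, 11): e=[32,56,16] → #
    (5,5)@(11, 11): e=[-20,56,68] → ·
    (2,6)@(5, 13): e=[60,40,4] → #
    (5,6)@(11, 13): e=[-18,40,82] → ·
    (2,7)@(5, 15): e=[62,24,18] → #
    (5,7)@(11, 15): e=[-16,24,96] → ·
    (1,8)@(3, 17): e=[90,8,6] → #
  covered (15 px):
    · · · · · · · · · ·
    · · · · · · · · · ·
    · · · · · · · · · ·
    · · · · # · · · · ·
    · · · # # · · · · ·
    · · · # # · · · · ·
    · · # # # · · · · ·
    · · # # # · · · · ·
    · # # # # · · · · ·
T1:
  2·area = 74
  edge (4, 18)→(9, 6): d=(5,-12) top-left  bias=+0
  edge (9, 6)→(16, 4): d=(7,-2) top-left  bias=+0
  edge (16, 4)→(4, 18): d=(-12,14) right/bottom  bias=-1
    (6,2)@(13, 5): e=[43,1,30] → #
    (7,2)@(15, 5): e=[67,5,2] → #
    (8,2)@(17, 5): e=[91,9,-26] → ·
    (4,3)@(9, 7): e=[5,7,62] → #
    (5,3)@(11, 7): e=[29,11,34] → #
    (7,3)@(15, 7): e=[77,19,-22] → ·
    (4,4)@(9, 9): e=[15,21,38] → #
    (6,4)@(13, 9): e=[63,29,-18] → ·
    (3,5)@(7, 11): e=[1,31,42] → #
    (5,5)@(11, 11): e=[49,39,-14] → ·
    (3,6)@(7, 13): e=[11,45,18] → #
    (4,6)@(9, 13): e=[35,49,-10] → ·
  covered (10 px):
    · · · · · · · · · ·
    · · · · · · · · · ·
    · · · · · · # # · ·
    · · · · # # # · · ·
    · · · · # # · · · ·
    · · · # # · · · · ·
    · · · # · · · · · ·
    · · · · · · · · · ·
    · · · · · · · · · ·
T2:
  2·area = 68  (B↔C swapped to make it positive)
  edge (8, 16)→(14, 6): d=(6,-10) top-left  bias=+0
  edge (14, 6)→(16, 14): d=(2,8) right/bottom  bias=-1
  edge (16, 14)→(8, 16): d=(-8,2) right/bottom  bias=-1
    (8,0)@(17, 1): e=[0,-34,102] → ·  [on edge]
    (6,4)@(13, 9): e=[8,14,46] → #
    (7,4)@(15, 9): e=[28,-2,42] → ·
    (5,5)@(11, 11): e=[0,34,34] → #  [on edge]
    (7,5)@(15, 11): e=[40,2,26] → #
    (8,5)@(17, 11): e=[60,-14,22] → ·
    (5,6)@(11, 13): e=[12,38,18] → #
    (8,6)@(17, 13): e=[72,-10,6] → ·
    (4,7)@(9, 15): e=[4,58,6] → #
    (6,7)@(13, 15): e=[44,26,-2] → ·
    (7,7)@(15, 15): e=[64,10,-6] → ·
    (4,8)@(9, 17): e=[16,62,-10] → ·
  covered (9 px):
    · · · · · · · · · ·
    · · · · · · · · · ·
    · · · · · · · · · ·
    · · · · · · · · · ·
    · · · · · · # · · ·
    · · · · · # # # · ·
    · · · · · # # # · ·
    · · · · # # · · · ·
    · · · · · · · · · ·

Answer: [[6,4],[5,5],[6,5],[7,5],[5,6],[6,6],[7,6],[4,7],[5,7]]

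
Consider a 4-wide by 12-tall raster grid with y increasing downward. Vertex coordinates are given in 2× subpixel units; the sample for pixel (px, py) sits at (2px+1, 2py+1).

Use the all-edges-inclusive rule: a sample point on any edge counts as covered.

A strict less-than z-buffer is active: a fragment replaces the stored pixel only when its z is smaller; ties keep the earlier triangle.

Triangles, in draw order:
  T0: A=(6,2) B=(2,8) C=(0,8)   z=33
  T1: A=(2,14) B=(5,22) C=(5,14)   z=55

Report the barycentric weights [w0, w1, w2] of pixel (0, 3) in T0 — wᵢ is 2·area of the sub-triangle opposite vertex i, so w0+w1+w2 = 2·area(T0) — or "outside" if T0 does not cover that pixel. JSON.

T0:
  2·area = 12
  edge (6, 2)→(2, 8): d=(-4,6) inclusive
  edge (2, 8)→(0, 8): d=(-2,0) inclusive
  edge (0, 8)→(6, 2): d=(6,-6) inclusive
    (3,0)@(7, 1): e=[-2,14,0] → .  [on edge]
    (2,1)@(5, 3): e=[2,10,0] → X  [on edge]
    (3,1)@(7, 3): e=[-10,10,12] → .
    (1,2)@(3, 5): e=[6,6,0] → X  [on edge]
    (2,2)@(5, 5): e=[-6,6,12] → .
    (0,3)@(1, 7): e=[10,2,0] → X  [on edge]
    (1,3)@(3, 7): e=[-2,2,12] → .
    (0,4)@(1, 9): e=[2,-2,12] → .
  covered (3 px):
    . . . .
    . . X .
    . X . .
    X . . .
    . . . .
    . . . .
    . . . .
    . . . .
    . . . .
    . . . .
    . . . .
    . . . .
T1:
  2·area = 24  (B↔C swapped to make it positive)
  edge (2, 14)→(5, 14): d=(3,0) inclusive
  edge (5, 14)→(5, 22): d=(0,8) inclusive
  edge (5, 22)→(2, 14): d=(-3,-8) inclusive
    (2,0)@(5, 1): e=[-39,0,63] → .  [on edge]
    (2,1)@(5, 3): e=[-33,0,57] → .  [on edge]
    (2,2)@(5, 5): e=[-27,0,51] → .  [on edge]
    (2,3)@(5, 7): e=[-21,0,45] → .  [on edge]
    (2,4)@(5, 9): e=[-15,0,39] → .  [on edge]
    (2,5)@(5, 11): e=[-9,0,33] → .  [on edge]
    (2,6)@(5, 13): e=[-3,0,27] → .  [on edge]
    (1,7)@(3, 15): e=[3,16,5] → X
    (2,7)@(5, 15): e=[3,0,21] → X  [on edge]
    (3,7)@(7, 15): e=[3,-16,37] → .
    (1,8)@(3, 17): e=[9,16,-1] → .
    (2,8)@(5, 17): e=[9,0,15] → X  [on edge]
    (2,9)@(5, 19): e=[15,0,9] → X  [on edge]
    (2,10)@(5, 21): e=[21,0,3] → X  [on edge]
    (2,11)@(5, 23): e=[27,0,-3] → .  [on edge]
  covered (5 px):
    . . . .
    . . . .
    . . . .
    . . . .
    . . . .
    . . . .
    . . . .
    . X X .
    . . X .
    . . X .
    . . X .
    . . . .

Answer: [2,0,10]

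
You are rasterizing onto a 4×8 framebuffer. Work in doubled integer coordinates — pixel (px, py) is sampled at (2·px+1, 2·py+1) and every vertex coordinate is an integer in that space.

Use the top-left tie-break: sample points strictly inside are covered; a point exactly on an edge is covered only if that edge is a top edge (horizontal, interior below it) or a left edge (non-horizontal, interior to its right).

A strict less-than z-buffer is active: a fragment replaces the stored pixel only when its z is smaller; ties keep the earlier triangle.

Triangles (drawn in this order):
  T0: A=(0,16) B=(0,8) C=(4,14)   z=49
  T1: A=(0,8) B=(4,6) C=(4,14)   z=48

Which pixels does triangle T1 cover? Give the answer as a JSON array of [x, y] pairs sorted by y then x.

T0:
  2·area = 32
  edge (0, 16)→(0, 8): d=(0,-8) top-left  bias=+0
  edge (0, 8)→(4, 14): d=(4,6) right/bottom  bias=-1
  edge (4, 14)→(0, 16): d=(-4,2) right/bottom  bias=-1
    (0,5)@(1, 11): e=[8,6,18] → #
    (1,5)@(3, 11): e=[24,-6,14] → ·
    (0,6)@(1, 13): e=[8,14,10] → #
    (1,6)@(3, 13): e=[24,2,6] → #
    (2,6)@(5, 13): e=[40,-10,2] → ·
    (0,7)@(1, 15): e=[8,22,2] → #
    (1,7)@(3, 15): e=[24,10,-2] → ·
  covered (4 px):
    · · · ·
    · · · ·
    · · · ·
    · · · ·
    · · · ·
    # · · ·
    # # · ·
    # · · ·
T1:
  2·area = 32
  edge (0, 8)→(4, 6): d=(4,-2) top-left  bias=+0
  edge (4, 6)→(4, 14): d=(0,8) right/bottom  bias=-1
  edge (4, 14)→(0, 8): d=(-4,-6) top-left  bias=+0
    (1,3)@(3, 7): e=[2,8,22] → #
    (2,3)@(5, 7): e=[6,-8,34] → ·
    (0,4)@(1, 9): e=[6,24,2] → #
    (2,4)@(5, 9): e=[14,-8,26] → ·
    (0,5)@(1, 11): e=[14,24,-6] → ·
    (1,5)@(3, 11): e=[18,8,6] → #
    (2,5)@(5, 11): e=[22,-8,18] → ·
    (1,6)@(3, 13): e=[26,8,-2] → ·
  covered (4 px):
    · · · ·
    · · · ·
    · · · ·
    · # · ·
    # # · ·
    · # · ·
    · · · ·
    · · · ·

Result: [[1,3],[0,4],[1,4],[1,5]]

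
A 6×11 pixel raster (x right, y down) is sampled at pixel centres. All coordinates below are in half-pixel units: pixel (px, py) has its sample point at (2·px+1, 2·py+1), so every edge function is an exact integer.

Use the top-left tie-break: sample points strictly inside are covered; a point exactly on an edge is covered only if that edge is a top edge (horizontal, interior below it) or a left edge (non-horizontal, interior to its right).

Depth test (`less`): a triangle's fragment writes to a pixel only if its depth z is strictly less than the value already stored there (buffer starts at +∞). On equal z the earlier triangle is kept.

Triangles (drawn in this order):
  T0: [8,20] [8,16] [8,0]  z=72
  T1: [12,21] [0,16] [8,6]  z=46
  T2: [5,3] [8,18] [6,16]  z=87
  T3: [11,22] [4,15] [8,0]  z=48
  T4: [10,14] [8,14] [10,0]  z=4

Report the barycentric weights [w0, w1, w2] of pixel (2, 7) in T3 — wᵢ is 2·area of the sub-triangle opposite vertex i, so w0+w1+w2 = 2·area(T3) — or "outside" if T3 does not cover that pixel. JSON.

T0:
  degenerate (2·area = 0) — covers nothing
T1:
  2·area = 160
  edge (12, 21)→(0, 16): d=(-12,-5) top-left  bias=+0
  edge (0, 16)→(8, 6): d=(8,-10) top-left  bias=+0
  edge (8, 6)→(12, 21): d=(4,15) right/bottom  bias=-1
    (3,4)@(7, 9): e=[119,14,27] → X
    (4,4)@(9, 9): e=[129,34,-3] → .
    (2,5)@(5, 11): e=[85,10,65] → X
    (4,5)@(9, 11): e=[105,50,5] → X
    (5,5)@(11, 11): e=[115,70,-25] → .
    (1,6)@(3, 13): e=[51,6,103] → X
    (5,6)@(11, 13): e=[91,86,-17] → .
    (0,7)@(1, 15): e=[17,2,141] → X
    (5,7)@(11, 15): e=[67,102,-9] → .
    (0,8)@(1, 17): e=[-7,18,149] → .
    (1,8)@(3, 17): e=[3,38,119] → X
    (5,8)@(11, 17): e=[43,118,-1] → .
  covered (19 px):
    . . . . . .
    . . . . . .
    . . . . . .
    . . . . . .
    . . . X . .
    . . X X X .
    . X X X X .
    X X X X X .
    . X X X X .
    . . . . X X
    . . . . . .
T2:
  2·area = 24
  edge (5, 3)→(8, 18): d=(3,15) right/bottom  bias=-1
  edge (8, 18)→(6, 16): d=(-2,-2) top-left  bias=+0
  edge (6, 16)→(5, 3): d=(-1,-13) top-left  bias=+0
    (2,1)@(5, 3): e=[0,24,0] → .  [on edge]
    (0,5)@(1, 11): e=[84,0,-60] → .  [on edge]
    (1,6)@(3, 13): e=[60,0,-36] → .  [on edge]
    (3,6)@(7, 13): e=[0,8,16] → .  [on edge]
    (2,7)@(5, 15): e=[36,0,-12] → .  [on edge]
    (3,7)@(7, 15): e=[6,4,14] → X
    (4,7)@(9, 15): e=[-24,8,40] → .
    (3,8)@(7, 17): e=[12,0,12] → X  [on edge]
    (4,8)@(9, 17): e=[-18,4,38] → .
    (3,9)@(7, 19): e=[18,-4,10] → .
    (4,9)@(9, 19): e=[-12,0,36] → .  [on edge]
    (5,10)@(11, 21): e=[-36,0,60] → .  [on edge]
  covered (2 px):
    . . . . . .
    . . . . . .
    . . . . . .
    . . . . . .
    . . . . . .
    . . . . . .
    . . . . . .
    . . . X . .
    . . . X . .
    . . . . . .
    . . . . . .
T3:
  2·area = 133
  edge (11, 22)→(4, 15): d=(-7,-7) top-left  bias=+0
  edge (4, 15)→(8, 0): d=(4,-15) top-left  bias=+0
  edge (8, 0)→(11, 22): d=(3,22) right/bottom  bias=-1
    (3,2)@(7, 5): e=[91,5,37] → X
    (4,2)@(9, 5): e=[105,35,-7] → .
    (3,3)@(7, 7): e=[77,13,43] → X
    (4,3)@(9, 7): e=[91,43,-1] → .
    (3,4)@(7, 9): e=[63,21,49] → X
    (4,4)@(9, 9): e=[77,51,5] → X
    (5,4)@(11, 9): e=[91,81,-39] → .
    (3,5)@(7, 11): e=[49,29,55] → X
    (5,5)@(11, 11): e=[77,89,-33] → .
    (2,6)@(5, 13): e=[21,7,105] → X
    (5,6)@(11, 13): e=[63,97,-27] → .
    (2,7)@(5, 15): e=[7,15,111] → X
  covered (15 px):
    . . . . . .
    . . . . . .
    . . . X . .
    . . . X . .
    . . . X X .
    . . . X X .
    . . X X X .
    . . X X X .
    . . . X X .
    . . . . X .
    . . . . . .
T4:
  2·area = 28
  edge (10, 14)→(8, 14): d=(-2,0) right/bottom  bias=-1
  edge (8, 14)→(10, 0): d=(2,-14) top-left  bias=+0
  edge (10, 0)→(10, 14): d=(0,14) right/bottom  bias=-1
    (4,3)@(9, 7): e=[14,0,14] → X  [on edge]
    (5,3)@(11, 7): e=[14,28,-14] → .
    (4,4)@(9, 9): e=[10,4,14] → X
    (5,4)@(11, 9): e=[10,32,-14] → .
    (4,5)@(9, 11): e=[6,8,14] → X
    (5,5)@(11, 11): e=[6,36,-14] → .
    (4,6)@(9, 13): e=[2,12,14] → X
    (5,6)@(11, 13): e=[2,40,-14] → .
    (4,7)@(9, 15): e=[-2,16,14] → .
    (3,10)@(7, 21): e=[-14,0,42] → .  [on edge]
  covered (4 px):
    . . . . . .
    . . . . . .
    . . . . . .
    . . . . X .
    . . . . X .
    . . . . X .
    . . . . X .
    . . . . . .
    . . . . . .
    . . . . . .
    . . . . . .

Answer: [15,111,7]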